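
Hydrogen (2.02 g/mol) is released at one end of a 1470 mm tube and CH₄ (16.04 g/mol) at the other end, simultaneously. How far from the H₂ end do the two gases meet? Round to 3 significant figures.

1080 mm

The fronts meet when d_H₂ + d_CH₄ = L with d_H₂/d_CH₄ = √(M_CH₄/M_H₂) (Graham's law). Here √(M_CH₄/M_H₂) = √(16.04/2.02) = 2.818.
With d_H₂ + d_CH₄ = 1470 mm, d_CH₄ = 1470/(1 + 2.818) = 385.0 mm.
d_H₂ = 1470 − 385.0 = 1080 mm.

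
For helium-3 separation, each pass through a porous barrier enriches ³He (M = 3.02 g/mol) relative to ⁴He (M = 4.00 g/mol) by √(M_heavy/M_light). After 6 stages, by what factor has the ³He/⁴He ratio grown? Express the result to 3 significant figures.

2.32

Overall factor = α^6 with α = √(4.00/3.02), i.e. (4.00/3.02)^(6/2).
= 1.32450^3 = 2.32.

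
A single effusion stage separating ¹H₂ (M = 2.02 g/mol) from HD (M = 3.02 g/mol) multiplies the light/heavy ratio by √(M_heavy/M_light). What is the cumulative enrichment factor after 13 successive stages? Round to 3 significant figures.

Overall factor = α^13 with α = √(3.02/2.02), i.e. (3.02/2.02)^(13/2).
= 1.49505^(13/2) = 13.7.

13.7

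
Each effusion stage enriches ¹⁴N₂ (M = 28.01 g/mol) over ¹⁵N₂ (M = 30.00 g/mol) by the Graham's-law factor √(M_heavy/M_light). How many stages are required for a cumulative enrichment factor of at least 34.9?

104

With α = √(30.00/28.01) per stage, ln α = ½ ln(1.07105) = 0.03432.
Need α^N ≥ 34.9 ⇒ N ≥ ln(34.9) / ln α = 3.552 / 0.03432 = 103.52.
Rounding up, N = 104 stages.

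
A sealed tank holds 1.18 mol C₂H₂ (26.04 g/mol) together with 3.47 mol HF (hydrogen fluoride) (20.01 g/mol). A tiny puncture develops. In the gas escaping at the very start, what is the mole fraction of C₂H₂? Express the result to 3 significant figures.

Each component's effusion rate ∝ (its partial pressure)·(1/√M) ∝ n_i/√M_i.
x_C₂H₂(eff) = (n_C₂H₂/√M_C₂H₂) / (n_C₂H₂/√M_C₂H₂ + n_HF/√M_HF)
= (1.18/√26.04) / (1.18/√26.04 + 3.47/√20.01) = 0.2312/(0.2312 + 0.7757) = 0.230.

0.230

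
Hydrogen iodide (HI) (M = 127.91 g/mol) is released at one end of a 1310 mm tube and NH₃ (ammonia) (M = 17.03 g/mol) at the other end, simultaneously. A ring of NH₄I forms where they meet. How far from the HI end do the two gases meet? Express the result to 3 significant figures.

Distances travelled in equal time are proportional to diffusion rates, so d_HI/d_NH₃ = √(M_NH₃/M_HI) = √(17.03/127.91) = 0.3649.
With d_HI + d_NH₃ = 1310 mm, d_NH₃ = 1310/(1 + 0.3649) = 959.8 mm.
d_HI = 1310 − 959.8 = 350 mm.

350 mm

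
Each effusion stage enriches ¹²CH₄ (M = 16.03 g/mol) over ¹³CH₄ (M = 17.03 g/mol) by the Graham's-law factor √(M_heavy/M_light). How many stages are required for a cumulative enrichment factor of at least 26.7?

109

Per stage α = (17.03/16.03)^(1/2) = 1.06238^0.5, giving ln α = 0.03026.
Need α^N ≥ 26.7 ⇒ N ≥ ln(26.7) / ln α = 3.285 / 0.03026 = 108.56.
So at least 109 stages are needed.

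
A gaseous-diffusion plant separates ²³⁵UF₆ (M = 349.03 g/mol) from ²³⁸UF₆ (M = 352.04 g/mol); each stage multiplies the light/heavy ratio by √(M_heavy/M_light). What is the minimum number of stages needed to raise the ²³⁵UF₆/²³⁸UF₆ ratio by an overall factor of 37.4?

Per stage α = (352.04/349.03)^(1/2) = 1.00862^0.5, giving ln α = 0.004293.
Need α^N ≥ 37.4 ⇒ N ≥ ln(37.4) / ln α = 3.622 / 0.004293 = 843.53.
Minimum whole number of stages: N = 844.

844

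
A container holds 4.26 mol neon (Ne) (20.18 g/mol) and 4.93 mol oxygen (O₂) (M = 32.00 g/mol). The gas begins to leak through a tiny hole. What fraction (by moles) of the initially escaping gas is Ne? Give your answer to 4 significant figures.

0.5211

Effusion rate of each component ∝ n_i/√M_i (partial pressure × 1/√M).
So x_Ne in the escaping gas = (n_Ne/√M_Ne) / Σ(n_i/√M_i)
= (4.26/√20.18) / (4.26/√20.18 + 4.93/√32.00) = 0.9483/(0.9483 + 0.8715) = 0.5211.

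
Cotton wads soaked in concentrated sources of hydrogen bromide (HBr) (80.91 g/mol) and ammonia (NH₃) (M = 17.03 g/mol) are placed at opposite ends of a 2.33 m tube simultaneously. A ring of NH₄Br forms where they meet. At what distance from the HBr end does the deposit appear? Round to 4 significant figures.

The fronts meet when d_HBr + d_NH₃ = L with d_HBr/d_NH₃ = √(M_NH₃/M_HBr) (Graham's law). Here √(M_NH₃/M_HBr) = √(17.03/80.91) = 0.4588.
With d_HBr + d_NH₃ = 2.33 m, d_NH₃ = 2.33/(1 + 0.4588) = 1.597 m.
d_HBr = 2.33 − 1.597 = 0.7328 m.

0.7328 m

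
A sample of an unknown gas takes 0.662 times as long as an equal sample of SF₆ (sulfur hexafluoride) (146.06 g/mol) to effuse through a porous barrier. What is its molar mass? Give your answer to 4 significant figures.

64.01 g/mol

By Graham's law, t_X/t_SF₆ = √(M_X/M_SF₆).
0.662 = √(M_X/146.06)
M_X = 146.06 × 0.662² = 146.06 × 0.4382 = 64.01 g/mol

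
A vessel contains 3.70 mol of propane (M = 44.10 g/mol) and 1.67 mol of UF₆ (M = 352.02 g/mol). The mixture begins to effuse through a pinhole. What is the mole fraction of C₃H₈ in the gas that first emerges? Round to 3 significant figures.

Rate_i ∝ x_i/√M_i (Graham's law weighted by mole fraction), so the effusate composition follows n_i/√M_i.
x_C₃H₈(eff) = (n_C₃H₈/√M_C₃H₈) / (n_C₃H₈/√M_C₃H₈ + n_UF₆/√M_UF₆)
= (3.70/√44.10) / (3.70/√44.10 + 1.67/√352.02) = 0.5572/(0.5572 + 0.08901) = 0.862.

0.862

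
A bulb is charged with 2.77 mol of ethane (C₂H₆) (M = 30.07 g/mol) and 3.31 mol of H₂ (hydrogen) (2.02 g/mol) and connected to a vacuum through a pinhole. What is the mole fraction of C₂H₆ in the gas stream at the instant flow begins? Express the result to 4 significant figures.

0.1782

Each component's effusion rate ∝ (its partial pressure)·(1/√M) ∝ n_i/√M_i.
Mole fraction of C₂H₆ in the effusate = (n_C₂H₆/√M_C₂H₆) / (n_C₂H₆/√M_C₂H₆ + n_H₂/√M_H₂)
= (2.77/√30.07) / (2.77/√30.07 + 3.31/√2.02) = 0.5051/(0.5051 + 2.329) = 0.1782.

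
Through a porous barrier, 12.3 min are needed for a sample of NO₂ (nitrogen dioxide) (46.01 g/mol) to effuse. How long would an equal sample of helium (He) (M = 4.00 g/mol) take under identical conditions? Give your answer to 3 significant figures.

Using Graham's law: t_He/t_NO₂ = √(M_He/M_NO₂) = √(4.00/46.01) = √0.08694 = 0.2949.
So the time for He is 12.3 × 0.2949 = 3.63 min.

3.63 min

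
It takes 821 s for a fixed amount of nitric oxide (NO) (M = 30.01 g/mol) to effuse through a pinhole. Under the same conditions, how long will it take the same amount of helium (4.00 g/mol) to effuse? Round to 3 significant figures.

300 s

Graham's law gives t_He/t_NO = √(M_He/M_NO) = √(4.00/30.01) = √0.1333 = 0.3651.
So the time for He is 821 × 0.3651 = 300 s.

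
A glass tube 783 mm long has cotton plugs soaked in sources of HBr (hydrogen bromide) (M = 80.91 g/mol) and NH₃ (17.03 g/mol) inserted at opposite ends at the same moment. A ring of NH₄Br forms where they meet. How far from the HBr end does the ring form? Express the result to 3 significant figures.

The fronts meet when d_HBr + d_NH₃ = L with d_HBr/d_NH₃ = √(M_NH₃/M_HBr) (Graham's law). Here √(M_NH₃/M_HBr) = √(17.03/80.91) = 0.4588.
With d_HBr + d_NH₃ = 783 mm, d_NH₃ = 783/(1 + 0.4588) = 536.7 mm.
d_HBr = 783 − 536.7 = 246 mm.

246 mm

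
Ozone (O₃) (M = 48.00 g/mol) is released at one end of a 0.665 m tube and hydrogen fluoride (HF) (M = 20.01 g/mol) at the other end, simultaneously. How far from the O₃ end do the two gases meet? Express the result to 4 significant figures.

0.2609 m

The fronts meet when d_O₃ + d_HF = L with d_O₃/d_HF = √(M_HF/M_O₃) (Graham's law). Here √(M_HF/M_O₃) = √(20.01/48.00) = 0.6457.
With d_O₃ + d_HF = 0.665 m, d_HF = 0.665/(1 + 0.6457) = 0.4041 m.
d_O₃ = 0.665 − 0.4041 = 0.2609 m.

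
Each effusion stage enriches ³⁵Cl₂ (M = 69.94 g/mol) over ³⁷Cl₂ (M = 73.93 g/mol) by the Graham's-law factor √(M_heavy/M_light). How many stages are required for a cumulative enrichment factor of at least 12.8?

Per stage α = (73.93/69.94)^(1/2) = 1.05705^0.5, giving ln α = 0.02774.
Need α^N ≥ 12.8 ⇒ N ≥ ln(12.8) / ln α = 2.549 / 0.02774 = 91.90.
So at least 92 stages are needed.

92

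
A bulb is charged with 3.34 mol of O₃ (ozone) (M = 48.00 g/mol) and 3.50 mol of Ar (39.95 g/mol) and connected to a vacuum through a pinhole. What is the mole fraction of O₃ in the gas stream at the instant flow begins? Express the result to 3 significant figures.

Rate_i ∝ x_i/√M_i (Graham's law weighted by mole fraction), so the effusate composition follows n_i/√M_i.
x_O₃(eff) = (n_O₃/√M_O₃) / (n_O₃/√M_O₃ + n_Ar/√M_Ar)
= (3.34/√48.00) / (3.34/√48.00 + 3.50/√39.95) = 0.4821/(0.4821 + 0.5537) = 0.465.

0.465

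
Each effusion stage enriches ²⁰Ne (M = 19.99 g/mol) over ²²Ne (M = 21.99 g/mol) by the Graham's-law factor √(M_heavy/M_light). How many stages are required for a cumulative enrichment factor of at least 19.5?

With α = √(21.99/19.99) per stage, ln α = ½ ln(1.10005) = 0.04768.
Need α^N ≥ 19.5 ⇒ N ≥ ln(19.5) / ln α = 2.970 / 0.04768 = 62.30.
Rounding up, N = 63 stages.

63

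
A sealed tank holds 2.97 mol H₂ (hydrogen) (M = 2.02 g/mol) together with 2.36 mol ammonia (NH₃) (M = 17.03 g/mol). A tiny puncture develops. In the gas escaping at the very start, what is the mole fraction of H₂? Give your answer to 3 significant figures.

0.785

Effusion rate of each component ∝ n_i/√M_i (partial pressure × 1/√M).
x_H₂(eff) = (n_H₂/√M_H₂) / (n_H₂/√M_H₂ + n_NH₃/√M_NH₃)
= (2.97/√2.02) / (2.97/√2.02 + 2.36/√17.03) = 2.090/(2.090 + 0.5719) = 0.785.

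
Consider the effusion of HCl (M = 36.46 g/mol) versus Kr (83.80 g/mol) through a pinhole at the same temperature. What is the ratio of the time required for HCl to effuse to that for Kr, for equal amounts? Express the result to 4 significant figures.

0.6596

By Graham's law, t_HCl/t_Kr = √(M_HCl/M_Kr) = √(36.46/83.80) = √0.4351 = 0.6596.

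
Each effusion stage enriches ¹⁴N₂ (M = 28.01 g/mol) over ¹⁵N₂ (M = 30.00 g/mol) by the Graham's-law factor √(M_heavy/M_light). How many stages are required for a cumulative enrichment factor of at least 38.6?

107

Single-stage factor α = √(30.00/28.01), so ln α = ½ ln(1.07105) = 0.03432.
Need α^N ≥ 38.6 ⇒ N ≥ ln(38.6) / ln α = 3.653 / 0.03432 = 106.45.
Minimum whole number of stages: N = 107.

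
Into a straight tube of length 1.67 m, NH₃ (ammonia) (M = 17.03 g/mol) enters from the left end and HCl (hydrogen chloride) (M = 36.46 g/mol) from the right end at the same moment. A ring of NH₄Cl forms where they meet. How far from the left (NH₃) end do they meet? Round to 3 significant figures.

0.992 m

In equal time, each gas travels a distance ∝ its rate ∝ 1/√M, so d_NH₃/d_HCl = √(M_HCl/M_NH₃) = √(36.46/17.03) = 1.463.
With d_NH₃ + d_HCl = 1.67 m, d_HCl = 1.67/(1 + 1.463) = 0.6780 m.
d_NH₃ = 1.67 − 0.6780 = 0.992 m.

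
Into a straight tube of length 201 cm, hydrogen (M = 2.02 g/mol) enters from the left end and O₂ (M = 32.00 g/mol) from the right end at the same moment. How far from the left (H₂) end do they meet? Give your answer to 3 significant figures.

In equal time, each gas travels a distance ∝ its rate ∝ 1/√M, so d_H₂/d_O₂ = √(M_O₂/M_H₂) = √(32.00/2.02) = 3.980.
With d_H₂ + d_O₂ = 201 cm, d_O₂ = 201/(1 + 3.980) = 40.36 cm.
d_H₂ = 201 − 40.36 = 161 cm.

161 cm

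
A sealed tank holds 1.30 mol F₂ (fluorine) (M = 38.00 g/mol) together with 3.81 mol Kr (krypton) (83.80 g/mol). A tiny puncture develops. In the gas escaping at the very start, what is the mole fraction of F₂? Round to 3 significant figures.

Rate_i ∝ x_i/√M_i (Graham's law weighted by mole fraction), so the effusate composition follows n_i/√M_i.
Mole fraction of F₂ in the effusate = (n_F₂/√M_F₂) / (n_F₂/√M_F₂ + n_Kr/√M_Kr)
= (1.30/√38.00) / (1.30/√38.00 + 3.81/√83.80) = 0.2109/(0.2109 + 0.4162) = 0.336.

0.336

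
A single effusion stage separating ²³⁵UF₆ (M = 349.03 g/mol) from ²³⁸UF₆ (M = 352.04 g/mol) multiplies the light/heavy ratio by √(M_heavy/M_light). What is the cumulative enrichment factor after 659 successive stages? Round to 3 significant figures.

Overall factor = α^659 with α = √(352.04/349.03), i.e. (352.04/349.03)^(659/2).
= 1.00862^(659/2) = 16.9.

16.9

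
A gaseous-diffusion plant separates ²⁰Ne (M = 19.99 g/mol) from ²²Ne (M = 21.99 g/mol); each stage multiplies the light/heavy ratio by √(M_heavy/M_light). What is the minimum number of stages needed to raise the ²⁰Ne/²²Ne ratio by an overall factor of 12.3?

Single-stage factor α = √(21.99/19.99), so ln α = ½ ln(1.10005) = 0.04768.
Need α^N ≥ 12.3 ⇒ N ≥ ln(12.3) / ln α = 2.510 / 0.04768 = 52.64.
Rounding up, N = 53 stages.

53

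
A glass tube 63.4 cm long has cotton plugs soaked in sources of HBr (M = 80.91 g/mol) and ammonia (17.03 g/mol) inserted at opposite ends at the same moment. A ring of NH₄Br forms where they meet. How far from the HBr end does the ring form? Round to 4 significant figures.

19.94 cm

In equal time, each gas travels a distance ∝ its rate ∝ 1/√M, so d_HBr/d_NH₃ = √(M_NH₃/M_HBr) = √(17.03/80.91) = 0.4588.
With d_HBr + d_NH₃ = 63.4 cm, d_NH₃ = 63.4/(1 + 0.4588) = 43.46 cm.
d_HBr = 63.4 − 43.46 = 19.94 cm.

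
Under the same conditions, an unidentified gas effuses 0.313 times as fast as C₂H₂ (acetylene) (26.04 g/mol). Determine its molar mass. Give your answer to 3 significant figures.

266 g/mol

Since effusion rate ∝ 1/√M, rate_X/rate_C₂H₂ = √(M_C₂H₂/M_X).
0.313 = √(26.04/M_X)
M_X = 26.04 / 0.313² = 26.04 / 0.09797 = 266 g/mol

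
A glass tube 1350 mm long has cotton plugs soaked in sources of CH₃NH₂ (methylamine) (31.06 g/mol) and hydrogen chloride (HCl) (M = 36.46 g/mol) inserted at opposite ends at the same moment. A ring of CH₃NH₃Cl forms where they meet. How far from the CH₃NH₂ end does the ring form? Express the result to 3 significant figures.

Graham's law gives d_CH₃NH₂/d_HCl = rate_CH₃NH₂/rate_HCl = √(M_HCl/M_CH₃NH₂) = √(36.46/31.06) = 1.083.
With d_CH₃NH₂ + d_HCl = 1350 mm, d_HCl = 1350/(1 + 1.083) = 648.0 mm.
d_CH₃NH₂ = 1350 − 648.0 = 702 mm.

702 mm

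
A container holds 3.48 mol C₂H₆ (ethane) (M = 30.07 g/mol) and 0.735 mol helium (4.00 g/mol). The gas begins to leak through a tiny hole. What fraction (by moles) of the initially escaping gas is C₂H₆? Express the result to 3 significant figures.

Rate_i ∝ x_i/√M_i (Graham's law weighted by mole fraction), so the effusate composition follows n_i/√M_i.
x_C₂H₆(eff) = (n_C₂H₆/√M_C₂H₆) / (n_C₂H₆/√M_C₂H₆ + n_He/√M_He)
= (3.48/√30.07) / (3.48/√30.07 + 0.735/√4.00) = 0.6346/(0.6346 + 0.3675) = 0.633.

0.633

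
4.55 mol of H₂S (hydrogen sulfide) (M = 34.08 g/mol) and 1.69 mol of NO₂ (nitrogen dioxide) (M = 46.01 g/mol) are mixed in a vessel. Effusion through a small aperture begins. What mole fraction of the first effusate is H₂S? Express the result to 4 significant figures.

Effusion rate of each component ∝ n_i/√M_i (partial pressure × 1/√M).
x_H₂S(eff) = (n_H₂S/√M_H₂S) / (n_H₂S/√M_H₂S + n_NO₂/√M_NO₂)
= (4.55/√34.08) / (4.55/√34.08 + 1.69/√46.01) = 0.7794/(0.7794 + 0.2491) = 0.7578.

0.7578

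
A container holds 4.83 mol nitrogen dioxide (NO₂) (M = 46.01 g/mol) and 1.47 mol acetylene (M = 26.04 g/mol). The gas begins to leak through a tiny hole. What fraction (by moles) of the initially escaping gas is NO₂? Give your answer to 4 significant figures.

Effusion rate of each component ∝ n_i/√M_i (partial pressure × 1/√M).
So x_NO₂ in the escaping gas = (n_NO₂/√M_NO₂) / Σ(n_i/√M_i)
= (4.83/√46.01) / (4.83/√46.01 + 1.47/√26.04) = 0.7121/(0.7121 + 0.2881) = 0.7120.

0.7120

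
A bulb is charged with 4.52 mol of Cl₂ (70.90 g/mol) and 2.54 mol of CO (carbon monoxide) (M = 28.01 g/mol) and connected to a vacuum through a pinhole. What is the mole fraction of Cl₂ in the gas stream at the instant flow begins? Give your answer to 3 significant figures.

Effusion rate of each component ∝ n_i/√M_i (partial pressure × 1/√M).
So x_Cl₂ in the escaping gas = (n_Cl₂/√M_Cl₂) / Σ(n_i/√M_i)
= (4.52/√70.90) / (4.52/√70.90 + 2.54/√28.01) = 0.5368/(0.5368 + 0.4799) = 0.528.

0.528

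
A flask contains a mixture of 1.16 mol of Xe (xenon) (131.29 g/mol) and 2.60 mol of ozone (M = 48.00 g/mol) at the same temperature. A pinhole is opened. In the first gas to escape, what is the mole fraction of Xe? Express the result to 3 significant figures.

0.212

The effusion rate of species i is ∝ p_i/√M_i ∝ n_i/√M_i.
x_Xe(eff) = (n_Xe/√M_Xe) / (n_Xe/√M_Xe + n_O₃/√M_O₃)
= (1.16/√131.29) / (1.16/√131.29 + 2.60/√48.00) = 0.1012/(0.1012 + 0.3753) = 0.212.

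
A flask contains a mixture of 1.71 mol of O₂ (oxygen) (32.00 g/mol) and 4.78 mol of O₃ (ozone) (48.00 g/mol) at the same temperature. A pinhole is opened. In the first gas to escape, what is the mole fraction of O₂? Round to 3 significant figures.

0.305

Effusion rate of each component ∝ n_i/√M_i (partial pressure × 1/√M).
So x_O₂ in the escaping gas = (n_O₂/√M_O₂) / Σ(n_i/√M_i)
= (1.71/√32.00) / (1.71/√32.00 + 4.78/√48.00) = 0.3023/(0.3023 + 0.6899) = 0.305.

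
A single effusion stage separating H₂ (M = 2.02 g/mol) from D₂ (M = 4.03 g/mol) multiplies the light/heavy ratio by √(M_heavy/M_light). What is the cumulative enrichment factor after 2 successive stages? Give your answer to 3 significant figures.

2.00

After 2 stages the ratio has grown by (√(4.03/2.02))^2 = (4.03/2.02)^(2/2).
= 1.99505^1 = 2.00.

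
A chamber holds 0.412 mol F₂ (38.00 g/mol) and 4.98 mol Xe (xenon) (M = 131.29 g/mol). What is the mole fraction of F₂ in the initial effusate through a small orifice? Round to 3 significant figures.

0.133

Effusion rate of each component ∝ n_i/√M_i (partial pressure × 1/√M).
Mole fraction of F₂ in the effusate = (n_F₂/√M_F₂) / (n_F₂/√M_F₂ + n_Xe/√M_Xe)
= (0.412/√38.00) / (0.412/√38.00 + 4.98/√131.29) = 0.06684/(0.06684 + 0.4346) = 0.133.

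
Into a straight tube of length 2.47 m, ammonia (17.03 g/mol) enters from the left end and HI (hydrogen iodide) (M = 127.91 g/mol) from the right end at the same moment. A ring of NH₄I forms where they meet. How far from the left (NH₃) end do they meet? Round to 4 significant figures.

Distances travelled in equal time are proportional to diffusion rates, so d_NH₃/d_HI = √(M_HI/M_NH₃) = √(127.91/17.03) = 2.741.
With d_NH₃ + d_HI = 2.47 m, d_HI = 2.47/(1 + 2.741) = 0.6603 m.
d_NH₃ = 2.47 − 0.6603 = 1.810 m.

1.810 m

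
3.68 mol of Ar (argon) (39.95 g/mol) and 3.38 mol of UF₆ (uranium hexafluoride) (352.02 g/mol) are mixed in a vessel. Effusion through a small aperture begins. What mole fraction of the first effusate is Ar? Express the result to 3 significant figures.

0.764

The effusion rate of species i is ∝ p_i/√M_i ∝ n_i/√M_i.
Mole fraction of Ar in the effusate = (n_Ar/√M_Ar) / (n_Ar/√M_Ar + n_UF₆/√M_UF₆)
= (3.68/√39.95) / (3.68/√39.95 + 3.38/√352.02) = 0.5822/(0.5822 + 0.1801) = 0.764.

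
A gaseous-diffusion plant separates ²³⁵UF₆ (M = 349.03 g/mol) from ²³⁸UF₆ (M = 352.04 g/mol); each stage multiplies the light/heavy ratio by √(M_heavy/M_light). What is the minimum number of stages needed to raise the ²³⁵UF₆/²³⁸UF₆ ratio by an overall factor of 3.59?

298

Single-stage factor α = √(352.04/349.03), so ln α = ½ ln(1.00862) = 0.004293.
Need α^N ≥ 3.59 ⇒ N ≥ ln(3.59) / ln α = 1.278 / 0.004293 = 297.70.
So at least 298 stages are needed.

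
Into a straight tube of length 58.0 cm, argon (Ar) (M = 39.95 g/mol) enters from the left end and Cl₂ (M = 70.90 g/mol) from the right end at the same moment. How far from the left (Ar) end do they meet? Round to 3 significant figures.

33.1 cm

The fronts meet when d_Ar + d_Cl₂ = L with d_Ar/d_Cl₂ = √(M_Cl₂/M_Ar) (Graham's law). Here √(M_Cl₂/M_Ar) = √(70.90/39.95) = 1.332.
With d_Ar + d_Cl₂ = 58.0 cm, d_Cl₂ = 58.0/(1 + 1.332) = 24.87 cm.
d_Ar = 58.0 − 24.87 = 33.1 cm.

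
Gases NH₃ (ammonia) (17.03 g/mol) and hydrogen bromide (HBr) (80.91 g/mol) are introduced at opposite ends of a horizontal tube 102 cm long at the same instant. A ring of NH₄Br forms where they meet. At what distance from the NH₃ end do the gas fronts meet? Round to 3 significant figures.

Distances travelled in equal time are proportional to diffusion rates, so d_NH₃/d_HBr = √(M_HBr/M_NH₃) = √(80.91/17.03) = 2.180.
With d_NH₃ + d_HBr = 102 cm, d_HBr = 102/(1 + 2.180) = 32.08 cm.
d_NH₃ = 102 − 32.08 = 69.9 cm.

69.9 cm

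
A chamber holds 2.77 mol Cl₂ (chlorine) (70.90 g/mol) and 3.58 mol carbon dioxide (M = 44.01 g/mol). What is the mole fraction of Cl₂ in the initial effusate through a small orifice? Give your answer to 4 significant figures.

Effusion rate of each component ∝ n_i/√M_i (partial pressure × 1/√M).
x_Cl₂(eff) = (n_Cl₂/√M_Cl₂) / (n_Cl₂/√M_Cl₂ + n_CO₂/√M_CO₂)
= (2.77/√70.90) / (2.77/√70.90 + 3.58/√44.01) = 0.3290/(0.3290 + 0.5396) = 0.3787.

0.3787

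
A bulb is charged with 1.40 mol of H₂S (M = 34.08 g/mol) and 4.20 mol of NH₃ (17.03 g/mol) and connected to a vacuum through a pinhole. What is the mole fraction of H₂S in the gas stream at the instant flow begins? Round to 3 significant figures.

Effusion rate of each component ∝ n_i/√M_i (partial pressure × 1/√M).
Mole fraction of H₂S in the effusate = (n_H₂S/√M_H₂S) / (n_H₂S/√M_H₂S + n_NH₃/√M_NH₃)
= (1.40/√34.08) / (1.40/√34.08 + 4.20/√17.03) = 0.2398/(0.2398 + 1.018) = 0.191.

0.191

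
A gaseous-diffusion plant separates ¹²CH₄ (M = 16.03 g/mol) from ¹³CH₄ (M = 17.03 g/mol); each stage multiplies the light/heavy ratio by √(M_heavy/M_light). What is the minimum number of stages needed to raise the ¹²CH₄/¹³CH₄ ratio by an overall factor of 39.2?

Single-stage factor α = √(17.03/16.03), so ln α = ½ ln(1.06238) = 0.03026.
Need α^N ≥ 39.2 ⇒ N ≥ ln(39.2) / ln α = 3.669 / 0.03026 = 121.25.
Rounding up, N = 122 stages.

122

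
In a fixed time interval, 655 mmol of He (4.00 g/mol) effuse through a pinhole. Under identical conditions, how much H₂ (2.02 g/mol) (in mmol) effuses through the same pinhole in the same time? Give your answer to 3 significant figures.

Since effusion rate ∝ 1/√M, rate_H₂/rate_He = √(M_He/M_H₂) = √(4.00/2.02) = √1.980 = 1.407.
So the amount for H₂ is 655 × 1.407 = 922 mmol.

922 mmol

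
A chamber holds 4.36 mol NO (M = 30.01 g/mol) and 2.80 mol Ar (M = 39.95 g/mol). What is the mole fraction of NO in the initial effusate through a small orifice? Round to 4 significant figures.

Rate_i ∝ x_i/√M_i (Graham's law weighted by mole fraction), so the effusate composition follows n_i/√M_i.
x_NO(eff) = (n_NO/√M_NO) / (n_NO/√M_NO + n_Ar/√M_Ar)
= (4.36/√30.01) / (4.36/√30.01 + 2.80/√39.95) = 0.7959/(0.7959 + 0.4430) = 0.6424.

0.6424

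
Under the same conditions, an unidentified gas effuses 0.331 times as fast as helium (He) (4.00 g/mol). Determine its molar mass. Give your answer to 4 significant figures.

36.51 g/mol

Using Graham's law: rate_X/rate_He = √(M_He/M_X).
0.331 = √(4.00/M_X)
M_X = 4.00 / 0.331² = 4.00 / 0.1096 = 36.51 g/mol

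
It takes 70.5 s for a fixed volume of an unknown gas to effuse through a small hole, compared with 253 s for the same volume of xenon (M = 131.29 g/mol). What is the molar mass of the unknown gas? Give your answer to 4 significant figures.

10.19 g/mol

Using Graham's law: t_X/t_Xe = √(M_X/M_Xe).
70.5/253 = 0.2787 = √(M_X/131.29)
M_X = 131.29 × 0.2787² = 131.29 × 0.07765 = 10.19 g/mol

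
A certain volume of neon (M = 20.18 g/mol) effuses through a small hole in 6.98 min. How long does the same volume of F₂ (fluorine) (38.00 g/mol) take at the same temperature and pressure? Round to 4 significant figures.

Since effusion rate ∝ 1/√M, t_F₂/t_Ne = √(M_F₂/M_Ne) = √(38.00/20.18) = √1.883 = 1.372.
So the time for F₂ is 6.98 × 1.372 = 9.578 min.

9.578 min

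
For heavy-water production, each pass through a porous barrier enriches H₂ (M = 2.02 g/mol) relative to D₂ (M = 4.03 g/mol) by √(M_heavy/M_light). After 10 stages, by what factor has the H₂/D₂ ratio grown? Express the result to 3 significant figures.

The single-stage factor is √(M_heavy/M_light), so 10 stages give [√(4.03/2.02)]^10 = (4.03/2.02)^(10/2).
= 1.99505^5 = 31.6.

31.6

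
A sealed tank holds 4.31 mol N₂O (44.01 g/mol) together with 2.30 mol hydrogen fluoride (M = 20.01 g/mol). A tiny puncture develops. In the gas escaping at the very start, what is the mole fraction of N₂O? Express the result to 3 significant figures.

Effusion rate of each component ∝ n_i/√M_i (partial pressure × 1/√M).
x_N₂O(eff) = (n_N₂O/√M_N₂O) / (n_N₂O/√M_N₂O + n_HF/√M_HF)
= (4.31/√44.01) / (4.31/√44.01 + 2.30/√20.01) = 0.6497/(0.6497 + 0.5142) = 0.558.

0.558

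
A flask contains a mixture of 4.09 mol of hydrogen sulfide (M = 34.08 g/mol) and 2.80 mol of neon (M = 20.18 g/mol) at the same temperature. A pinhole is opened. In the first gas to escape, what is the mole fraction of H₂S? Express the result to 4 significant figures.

The effusion rate of species i is ∝ p_i/√M_i ∝ n_i/√M_i.
So x_H₂S in the escaping gas = (n_H₂S/√M_H₂S) / Σ(n_i/√M_i)
= (4.09/√34.08) / (4.09/√34.08 + 2.80/√20.18) = 0.7006/(0.7006 + 0.6233) = 0.5292.

0.5292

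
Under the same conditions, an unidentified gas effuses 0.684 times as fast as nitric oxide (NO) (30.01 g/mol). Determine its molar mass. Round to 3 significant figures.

From Graham's law, rate_X/rate_NO = √(M_NO/M_X).
0.684 = √(30.01/M_X)
M_X = 30.01 / 0.684² = 30.01 / 0.4679 = 64.1 g/mol

64.1 g/mol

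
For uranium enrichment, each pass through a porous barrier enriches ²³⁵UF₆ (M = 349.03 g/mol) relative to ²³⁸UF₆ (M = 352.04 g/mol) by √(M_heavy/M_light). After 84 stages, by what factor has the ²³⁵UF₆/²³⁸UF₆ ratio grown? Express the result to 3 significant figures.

Overall factor = α^84 with α = √(352.04/349.03), i.e. (352.04/349.03)^(84/2).
= 1.00862^42 = 1.43.

1.43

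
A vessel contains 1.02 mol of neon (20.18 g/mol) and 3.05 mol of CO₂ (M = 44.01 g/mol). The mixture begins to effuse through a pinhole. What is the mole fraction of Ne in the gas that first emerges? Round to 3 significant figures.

0.331

Rate_i ∝ x_i/√M_i (Graham's law weighted by mole fraction), so the effusate composition follows n_i/√M_i.
x_Ne(eff) = (n_Ne/√M_Ne) / (n_Ne/√M_Ne + n_CO₂/√M_CO₂)
= (1.02/√20.18) / (1.02/√20.18 + 3.05/√44.01) = 0.2271/(0.2271 + 0.4598) = 0.331.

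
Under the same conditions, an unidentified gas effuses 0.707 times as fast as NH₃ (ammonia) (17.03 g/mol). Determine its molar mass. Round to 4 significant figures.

Using Graham's law: rate_X/rate_NH₃ = √(M_NH₃/M_X).
0.707 = √(17.03/M_X)
M_X = 17.03 / 0.707² = 17.03 / 0.4998 = 34.07 g/mol

34.07 g/mol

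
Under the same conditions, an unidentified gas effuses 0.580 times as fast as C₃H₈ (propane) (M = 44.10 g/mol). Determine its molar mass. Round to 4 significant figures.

Graham's law gives rate_X/rate_C₃H₈ = √(M_C₃H₈/M_X).
0.580 = √(44.10/M_X)
M_X = 44.10 / 0.580² = 44.10 / 0.3364 = 131.1 g/mol

131.1 g/mol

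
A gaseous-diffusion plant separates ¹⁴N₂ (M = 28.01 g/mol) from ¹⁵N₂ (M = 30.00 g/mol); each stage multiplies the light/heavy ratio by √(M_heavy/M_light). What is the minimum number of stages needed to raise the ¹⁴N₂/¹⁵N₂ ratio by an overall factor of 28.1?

Single-stage factor α = √(30.00/28.01), so ln α = ½ ln(1.07105) = 0.03432.
Need α^N ≥ 28.1 ⇒ N ≥ ln(28.1) / ln α = 3.336 / 0.03432 = 97.20.
Minimum whole number of stages: N = 98.

98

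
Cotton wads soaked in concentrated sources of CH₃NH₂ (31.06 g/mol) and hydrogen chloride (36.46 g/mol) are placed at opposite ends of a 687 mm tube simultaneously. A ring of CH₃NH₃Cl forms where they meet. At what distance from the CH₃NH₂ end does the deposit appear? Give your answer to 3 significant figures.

357 mm

In equal time, each gas travels a distance ∝ its rate ∝ 1/√M, so d_CH₃NH₂/d_HCl = √(M_HCl/M_CH₃NH₂) = √(36.46/31.06) = 1.083.
With d_CH₃NH₂ + d_HCl = 687 mm, d_HCl = 687/(1 + 1.083) = 329.7 mm.
d_CH₃NH₂ = 687 − 329.7 = 357 mm.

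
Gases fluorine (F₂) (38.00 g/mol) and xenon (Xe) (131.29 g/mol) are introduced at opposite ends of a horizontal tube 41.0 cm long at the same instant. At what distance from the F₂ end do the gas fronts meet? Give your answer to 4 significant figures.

Graham's law gives d_F₂/d_Xe = rate_F₂/rate_Xe = √(M_Xe/M_F₂) = √(131.29/38.00) = 1.859.
With d_F₂ + d_Xe = 41.0 cm, d_Xe = 41.0/(1 + 1.859) = 14.34 cm.
d_F₂ = 41.0 − 14.34 = 26.66 cm.

26.66 cm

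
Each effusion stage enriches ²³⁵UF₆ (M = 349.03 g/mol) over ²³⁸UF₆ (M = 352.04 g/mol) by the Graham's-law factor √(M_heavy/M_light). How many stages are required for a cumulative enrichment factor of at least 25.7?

757

Per stage α = (352.04/349.03)^(1/2) = 1.00862^0.5, giving ln α = 0.004293.
Need α^N ≥ 25.7 ⇒ N ≥ ln(25.7) / ln α = 3.246 / 0.004293 = 756.15.
Rounding up, N = 757 stages.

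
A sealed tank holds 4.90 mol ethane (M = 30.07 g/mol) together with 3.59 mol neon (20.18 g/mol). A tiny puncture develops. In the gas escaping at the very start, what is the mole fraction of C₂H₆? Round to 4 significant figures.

0.5279

The effusion rate of species i is ∝ p_i/√M_i ∝ n_i/√M_i.
Mole fraction of C₂H₆ in the effusate = (n_C₂H₆/√M_C₂H₆) / (n_C₂H₆/√M_C₂H₆ + n_Ne/√M_Ne)
= (4.90/√30.07) / (4.90/√30.07 + 3.59/√20.18) = 0.8936/(0.8936 + 0.7992) = 0.5279.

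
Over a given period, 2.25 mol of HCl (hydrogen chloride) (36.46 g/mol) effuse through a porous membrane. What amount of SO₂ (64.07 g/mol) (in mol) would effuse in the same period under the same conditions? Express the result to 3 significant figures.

By Graham's law, rate_SO₂/rate_HCl = √(M_HCl/M_SO₂) = √(36.46/64.07) = √0.5691 = 0.7544.
So the amount for SO₂ is 2.25 × 0.7544 = 1.70 mol.

1.70 mol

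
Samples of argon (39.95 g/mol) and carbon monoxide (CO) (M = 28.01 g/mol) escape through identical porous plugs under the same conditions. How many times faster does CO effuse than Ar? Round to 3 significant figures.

Since effusion rate ∝ 1/√M, rate_CO/rate_Ar = √(M_Ar/M_CO) = √(39.95/28.01) = √1.426 = 1.19.

1.19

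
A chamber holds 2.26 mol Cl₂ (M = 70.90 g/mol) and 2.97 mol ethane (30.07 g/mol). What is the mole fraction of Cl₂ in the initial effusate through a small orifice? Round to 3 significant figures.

0.331

Rate_i ∝ x_i/√M_i (Graham's law weighted by mole fraction), so the effusate composition follows n_i/√M_i.
Mole fraction of Cl₂ in the effusate = (n_Cl₂/√M_Cl₂) / (n_Cl₂/√M_Cl₂ + n_C₂H₆/√M_C₂H₆)
= (2.26/√70.90) / (2.26/√70.90 + 2.97/√30.07) = 0.2684/(0.2684 + 0.5416) = 0.331.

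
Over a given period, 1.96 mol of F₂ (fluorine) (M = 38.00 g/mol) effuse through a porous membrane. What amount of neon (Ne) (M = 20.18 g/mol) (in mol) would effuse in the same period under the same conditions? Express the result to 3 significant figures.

Using Graham's law: rate_Ne/rate_F₂ = √(M_F₂/M_Ne) = √(38.00/20.18) = √1.883 = 1.372.
So the amount for Ne is 1.96 × 1.372 = 2.69 mol.

2.69 mol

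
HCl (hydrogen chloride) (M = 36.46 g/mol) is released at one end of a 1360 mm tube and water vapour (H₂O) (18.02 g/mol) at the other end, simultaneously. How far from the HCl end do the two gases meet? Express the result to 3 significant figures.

Graham's law gives d_HCl/d_H₂O = rate_HCl/rate_H₂O = √(M_H₂O/M_HCl) = √(18.02/36.46) = 0.7030.
With d_HCl + d_H₂O = 1360 mm, d_H₂O = 1360/(1 + 0.7030) = 798.6 mm.
d_HCl = 1360 − 798.6 = 561 mm.

561 mm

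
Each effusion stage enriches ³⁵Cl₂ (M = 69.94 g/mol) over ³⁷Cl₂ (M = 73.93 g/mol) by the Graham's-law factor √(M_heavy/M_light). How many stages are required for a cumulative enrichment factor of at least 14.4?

97

With α = √(73.93/69.94) per stage, ln α = ½ ln(1.05705) = 0.02774.
Need α^N ≥ 14.4 ⇒ N ≥ ln(14.4) / ln α = 2.667 / 0.02774 = 96.15.
Rounding up, N = 97 stages.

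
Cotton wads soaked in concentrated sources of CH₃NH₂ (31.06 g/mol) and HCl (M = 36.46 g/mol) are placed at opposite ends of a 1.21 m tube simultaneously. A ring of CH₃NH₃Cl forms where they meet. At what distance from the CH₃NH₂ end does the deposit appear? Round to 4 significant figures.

0.6292 m

The fronts meet when d_CH₃NH₂ + d_HCl = L with d_CH₃NH₂/d_HCl = √(M_HCl/M_CH₃NH₂) (Graham's law). Here √(M_HCl/M_CH₃NH₂) = √(36.46/31.06) = 1.083.
With d_CH₃NH₂ + d_HCl = 1.21 m, d_HCl = 1.21/(1 + 1.083) = 0.5808 m.
d_CH₃NH₂ = 1.21 − 0.5808 = 0.6292 m.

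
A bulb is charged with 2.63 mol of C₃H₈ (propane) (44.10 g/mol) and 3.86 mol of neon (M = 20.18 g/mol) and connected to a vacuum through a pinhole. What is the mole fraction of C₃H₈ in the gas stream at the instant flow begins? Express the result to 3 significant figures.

0.315

Rate_i ∝ x_i/√M_i (Graham's law weighted by mole fraction), so the effusate composition follows n_i/√M_i.
Mole fraction of C₃H₈ in the effusate = (n_C₃H₈/√M_C₃H₈) / (n_C₃H₈/√M_C₃H₈ + n_Ne/√M_Ne)
= (2.63/√44.10) / (2.63/√44.10 + 3.86/√20.18) = 0.3960/(0.3960 + 0.8593) = 0.315.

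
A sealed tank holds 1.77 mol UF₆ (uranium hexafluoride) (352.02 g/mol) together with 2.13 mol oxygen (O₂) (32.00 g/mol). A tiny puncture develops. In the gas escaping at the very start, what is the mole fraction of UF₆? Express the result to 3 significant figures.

0.200

The effusion rate of species i is ∝ p_i/√M_i ∝ n_i/√M_i.
x_UF₆(eff) = (n_UF₆/√M_UF₆) / (n_UF₆/√M_UF₆ + n_O₂/√M_O₂)
= (1.77/√352.02) / (1.77/√352.02 + 2.13/√32.00) = 0.09434/(0.09434 + 0.3765) = 0.200.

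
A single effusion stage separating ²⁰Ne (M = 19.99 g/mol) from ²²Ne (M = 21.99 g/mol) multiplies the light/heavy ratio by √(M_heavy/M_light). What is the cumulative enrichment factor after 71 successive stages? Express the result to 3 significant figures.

The single-stage factor is √(M_heavy/M_light), so 71 stages give [√(21.99/19.99)]^71 = (21.99/19.99)^(71/2).
= 1.10005^(71/2) = 29.5.

29.5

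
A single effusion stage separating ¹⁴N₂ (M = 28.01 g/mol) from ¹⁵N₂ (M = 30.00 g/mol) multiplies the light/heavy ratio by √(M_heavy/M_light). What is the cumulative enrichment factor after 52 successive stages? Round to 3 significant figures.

Overall factor = α^52 with α = √(30.00/28.01), i.e. (30.00/28.01)^(52/2).
= 1.07105^26 = 5.96.

5.96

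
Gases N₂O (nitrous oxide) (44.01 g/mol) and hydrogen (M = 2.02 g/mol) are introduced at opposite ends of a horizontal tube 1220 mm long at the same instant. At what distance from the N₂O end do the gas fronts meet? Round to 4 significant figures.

215.3 mm

Distances travelled in equal time are proportional to diffusion rates, so d_N₂O/d_H₂ = √(M_H₂/M_N₂O) = √(2.02/44.01) = 0.2142.
With d_N₂O + d_H₂ = 1220 mm, d_H₂ = 1220/(1 + 0.2142) = 1005 mm.
d_N₂O = 1220 − 1005 = 215.3 mm.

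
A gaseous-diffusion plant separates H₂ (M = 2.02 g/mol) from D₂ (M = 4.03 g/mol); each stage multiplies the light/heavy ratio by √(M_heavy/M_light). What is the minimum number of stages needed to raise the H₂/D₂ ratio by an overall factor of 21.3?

9

Single-stage factor α = √(4.03/2.02), so ln α = ½ ln(1.99505) = 0.3453.
Need α^N ≥ 21.3 ⇒ N ≥ ln(21.3) / ln α = 3.059 / 0.3453 = 8.86.
Minimum whole number of stages: N = 9.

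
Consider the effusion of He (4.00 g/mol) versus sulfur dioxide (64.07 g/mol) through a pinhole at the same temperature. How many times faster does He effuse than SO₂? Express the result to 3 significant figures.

4.00

From Graham's law, rate_He/rate_SO₂ = √(M_SO₂/M_He) = √(64.07/4.00) = √16.02 = 4.00.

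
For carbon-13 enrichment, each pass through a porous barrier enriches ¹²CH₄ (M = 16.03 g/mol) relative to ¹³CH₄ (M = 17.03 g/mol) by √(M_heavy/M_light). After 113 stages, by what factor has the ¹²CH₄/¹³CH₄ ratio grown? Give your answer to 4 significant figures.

Overall factor = α^113 with α = √(17.03/16.03), i.e. (17.03/16.03)^(113/2).
= 1.06238^(113/2) = 30.54.

30.54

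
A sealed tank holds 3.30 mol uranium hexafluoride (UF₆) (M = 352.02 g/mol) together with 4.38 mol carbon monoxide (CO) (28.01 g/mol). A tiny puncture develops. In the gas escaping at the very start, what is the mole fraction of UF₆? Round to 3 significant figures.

0.175

The effusion rate of species i is ∝ p_i/√M_i ∝ n_i/√M_i.
x_UF₆(eff) = (n_UF₆/√M_UF₆) / (n_UF₆/√M_UF₆ + n_CO/√M_CO)
= (3.30/√352.02) / (3.30/√352.02 + 4.38/√28.01) = 0.1759/(0.1759 + 0.8276) = 0.175.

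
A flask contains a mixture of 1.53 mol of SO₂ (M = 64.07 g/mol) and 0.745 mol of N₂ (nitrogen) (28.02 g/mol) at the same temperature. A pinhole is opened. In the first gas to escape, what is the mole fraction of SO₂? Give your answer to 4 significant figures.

Each component's effusion rate ∝ (its partial pressure)·(1/√M) ∝ n_i/√M_i.
x_SO₂(eff) = (n_SO₂/√M_SO₂) / (n_SO₂/√M_SO₂ + n_N₂/√M_N₂)
= (1.53/√64.07) / (1.53/√64.07 + 0.745/√28.02) = 0.1911/(0.1911 + 0.1407) = 0.5759.

0.5759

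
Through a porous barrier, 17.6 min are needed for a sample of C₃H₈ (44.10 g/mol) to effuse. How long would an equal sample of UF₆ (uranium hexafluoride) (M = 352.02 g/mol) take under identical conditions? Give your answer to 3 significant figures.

Since effusion rate ∝ 1/√M, t_UF₆/t_C₃H₈ = √(M_UF₆/M_C₃H₈) = √(352.02/44.10) = √7.982 = 2.825.
So the time for UF₆ is 17.6 × 2.825 = 49.7 min.

49.7 min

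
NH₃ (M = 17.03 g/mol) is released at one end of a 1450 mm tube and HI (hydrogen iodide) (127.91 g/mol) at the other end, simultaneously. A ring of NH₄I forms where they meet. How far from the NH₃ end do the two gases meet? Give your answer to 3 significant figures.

In equal time, each gas travels a distance ∝ its rate ∝ 1/√M, so d_NH₃/d_HI = √(M_HI/M_NH₃) = √(127.91/17.03) = 2.741.
With d_NH₃ + d_HI = 1450 mm, d_HI = 1450/(1 + 2.741) = 387.6 mm.
d_NH₃ = 1450 − 387.6 = 1060 mm.

1060 mm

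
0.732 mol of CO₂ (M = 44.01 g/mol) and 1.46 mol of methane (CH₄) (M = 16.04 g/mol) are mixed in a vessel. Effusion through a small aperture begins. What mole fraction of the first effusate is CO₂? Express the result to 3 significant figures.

0.232

The effusion rate of species i is ∝ p_i/√M_i ∝ n_i/√M_i.
So x_CO₂ in the escaping gas = (n_CO₂/√M_CO₂) / Σ(n_i/√M_i)
= (0.732/√44.01) / (0.732/√44.01 + 1.46/√16.04) = 0.1103/(0.1103 + 0.3645) = 0.232.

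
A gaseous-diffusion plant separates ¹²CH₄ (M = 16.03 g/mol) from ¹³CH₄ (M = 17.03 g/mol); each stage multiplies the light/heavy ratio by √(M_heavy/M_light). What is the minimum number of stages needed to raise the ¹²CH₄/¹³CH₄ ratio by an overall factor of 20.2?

With α = √(17.03/16.03) per stage, ln α = ½ ln(1.06238) = 0.03026.
Need α^N ≥ 20.2 ⇒ N ≥ ln(20.2) / ln α = 3.006 / 0.03026 = 99.34.
Rounding up, N = 100 stages.

100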